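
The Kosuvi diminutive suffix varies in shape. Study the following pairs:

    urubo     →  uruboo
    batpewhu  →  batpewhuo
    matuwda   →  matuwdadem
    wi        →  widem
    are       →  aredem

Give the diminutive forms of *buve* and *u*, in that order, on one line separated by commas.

The alternation tracks the last vowel of the stem — -o when the last vowel of the stem is a rounded vowel (*urubo*, *batpewhu*); -dem when the last vowel of the stem is an unrounded vowel (*matuwda*, *wi*, *are*).
*buve* — last vowel /e/ (an unrounded vowel) → -dem → *buvedem*.
*u*: last vowel = /u/, a rounded vowel → -o → *uo*.

buvedem, uo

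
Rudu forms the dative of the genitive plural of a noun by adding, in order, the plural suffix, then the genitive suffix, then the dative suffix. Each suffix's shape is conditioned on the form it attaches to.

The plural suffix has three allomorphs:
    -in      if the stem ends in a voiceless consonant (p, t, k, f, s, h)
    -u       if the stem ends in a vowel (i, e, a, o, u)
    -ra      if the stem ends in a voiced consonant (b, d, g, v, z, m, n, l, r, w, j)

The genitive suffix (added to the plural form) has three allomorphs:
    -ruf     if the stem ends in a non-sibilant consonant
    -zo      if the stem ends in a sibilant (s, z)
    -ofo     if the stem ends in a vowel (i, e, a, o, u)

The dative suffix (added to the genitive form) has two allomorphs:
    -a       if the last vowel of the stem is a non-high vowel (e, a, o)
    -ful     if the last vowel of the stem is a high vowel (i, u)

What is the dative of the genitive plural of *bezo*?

bezouofoa

Since the final sound of *bezo* is /o/ (a vowel), it takes -u, giving *bezou*.
Since the final sound of the plural form *bezou* is /u/ (a vowel), it takes -ofo, giving *bezouofo*.
The genitive form *bezouofo* — last vowel /o/ (a non-high vowel) → -a → *bezouofoa*.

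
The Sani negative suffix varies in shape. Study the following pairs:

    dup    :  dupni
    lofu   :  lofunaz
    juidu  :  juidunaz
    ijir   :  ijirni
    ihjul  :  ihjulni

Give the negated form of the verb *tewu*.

The pattern is consonant vs. vowel: -ni when the stem ends in a consonant (*dup*, *ijir*, *ihjul*); -naz when the stem ends in a vowel (*lofu*, *juidu*).
*tewu* — final sound /u/ (a vowel) → -naz → *tewunaz*.

tewunaz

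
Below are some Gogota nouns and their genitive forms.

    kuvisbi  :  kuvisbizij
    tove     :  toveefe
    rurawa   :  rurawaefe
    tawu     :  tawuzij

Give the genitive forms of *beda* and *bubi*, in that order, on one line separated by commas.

Looking at the last vowel of each stem: -zij when the last vowel of the stem is a high vowel (*kuvisbi*, *tawu*); -efe when the last vowel of the stem is a non-high vowel (*tove*, *rurawa*).
*beda* — last vowel /a/ (a non-high vowel) → -efe → *bedaefe*.
*bubi* — last vowel /i/ (a high vowel) → -zij → *bubizij*.

bedaefe, bubizij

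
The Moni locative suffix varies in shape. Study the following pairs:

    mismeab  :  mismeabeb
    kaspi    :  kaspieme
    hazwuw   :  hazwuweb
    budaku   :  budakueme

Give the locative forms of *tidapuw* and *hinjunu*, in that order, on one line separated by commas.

tidapuweb, hinjunueme

The pattern is consonant vs. vowel: -eb when the stem ends in a consonant (*mismeab*, *hazwuw*); -eme when the stem ends in a vowel (*kaspi*, *budaku*).
*tidapuw*: final sound = /w/, a consonant → -eb → *tidapuweb*.
The final sound of *hinjunu* is /u/, which is a vowel, so the suffix is -eme, giving *hinjunueme*.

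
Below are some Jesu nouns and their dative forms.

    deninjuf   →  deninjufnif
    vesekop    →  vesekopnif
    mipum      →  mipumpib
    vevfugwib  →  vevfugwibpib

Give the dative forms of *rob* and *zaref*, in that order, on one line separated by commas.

robpib, zarefnif

The suffix is conditioned by the final consonant: -nif when the stem ends in a voiceless consonant (*deninjuf*, *vesekop*); -pib when the stem ends in a voiced consonant (*mipum*, *vevfugwib*).
*rob*: final consonant = /b/, voiced → -pib → *robpib*.
The final consonant of *zaref* is /f/, which is voiceless, so the suffix is -nif, giving *zarefnif*.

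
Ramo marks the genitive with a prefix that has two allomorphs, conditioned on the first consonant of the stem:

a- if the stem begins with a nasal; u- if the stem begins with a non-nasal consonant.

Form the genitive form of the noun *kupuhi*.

*kupuhi*: first consonant = /k/, non-nasal → u- → *ukupuhi*.

ukupuhi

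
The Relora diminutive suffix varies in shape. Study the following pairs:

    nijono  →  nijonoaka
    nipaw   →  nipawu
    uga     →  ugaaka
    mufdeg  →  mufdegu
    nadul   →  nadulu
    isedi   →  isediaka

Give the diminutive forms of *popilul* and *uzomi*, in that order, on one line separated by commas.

popilulu, uzomiaka

The pattern is consonant vs. vowel: -u when the stem ends in a consonant (*nipaw*, *mufdeg*, *nadul*); -aka when the stem ends in a vowel (*nijono*, *uga*, *isedi*).
The final sound of *popilul* is /l/, which is a consonant, so the suffix is -u, giving *popilulu*.
The final sound of *uzomi* is /i/, which is a vowel, so the suffix is -aka, giving *uzomiaka*.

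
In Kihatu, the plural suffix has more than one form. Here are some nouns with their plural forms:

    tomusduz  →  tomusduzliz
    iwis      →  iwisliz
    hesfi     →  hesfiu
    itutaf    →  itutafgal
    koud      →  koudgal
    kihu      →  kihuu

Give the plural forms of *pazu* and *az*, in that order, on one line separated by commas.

pazuu, azliz

The alternation tracks the final sound of the stem — -liz when the stem ends in a sibilant (*tomusduz*, *iwis*); -gal when the stem ends in a non-sibilant consonant (*itutaf*, *koud*); -u when the stem ends in a vowel (*hesfi*, *kihu*).
*pazu* — final sound /u/ (a vowel) → -u → *pazuu*.
*az* — final sound /z/ (a sibilant) → -liz → *azliz*.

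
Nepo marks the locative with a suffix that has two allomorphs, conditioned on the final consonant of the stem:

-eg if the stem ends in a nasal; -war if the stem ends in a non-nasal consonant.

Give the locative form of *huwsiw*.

huwsiwwar

*huwsiw* — final consonant /w/ (non-nasal) → -war → *huwsiwwar*.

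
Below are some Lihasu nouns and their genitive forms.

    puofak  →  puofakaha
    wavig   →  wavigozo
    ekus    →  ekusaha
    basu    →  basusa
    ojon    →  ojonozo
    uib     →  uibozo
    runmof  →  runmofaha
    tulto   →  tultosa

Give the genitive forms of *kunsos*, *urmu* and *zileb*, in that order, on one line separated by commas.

The suffix is conditioned by the final sound: -aha when the stem ends in a voiceless consonant (*puofak*, *ekus*, *runmof*); -ozo when the stem ends in a voiced consonant (*wavig*, *ojon*, *uib*); -sa when the stem ends in a vowel (*basu*, *tulto*).
*kunsos* — final sound /s/ (a voiceless consonant) → -aha → *kunsosaha*.
Since the final sound of *urmu* is /u/ (a vowel), it takes -sa, giving *urmusa*.
The final sound of *zileb* is /b/, which is a voiced consonant, so the suffix is -ozo, giving *zilebozo*.

kunsosaha, urmusa, zilebozo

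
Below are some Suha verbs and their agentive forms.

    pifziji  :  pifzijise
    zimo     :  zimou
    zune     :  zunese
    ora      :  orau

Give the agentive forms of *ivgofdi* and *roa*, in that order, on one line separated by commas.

The alternation tracks the last vowel of the stem — -se when the last vowel of the stem is a front vowel (*pifziji*, *zune*); -u when the last vowel of the stem is a back vowel (*zimo*, *ora*).
The last vowel of *ivgofdi* is /i/, which is a front vowel, so the suffix is -se, giving *ivgofdise*.
*roa* — last vowel /a/ (a back vowel) → -u → *roau*.

ivgofdise, roau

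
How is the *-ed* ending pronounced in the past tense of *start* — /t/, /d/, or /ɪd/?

The stem *start* ends in /t/ or /d/.
The -ed suffix is realized as /ɪd/ after /t, d/; as /t/ after other voiceless consonants; and as /d/ after other voiced sounds.
So -ed on *start* is pronounced /ɪd/.

/ɪd/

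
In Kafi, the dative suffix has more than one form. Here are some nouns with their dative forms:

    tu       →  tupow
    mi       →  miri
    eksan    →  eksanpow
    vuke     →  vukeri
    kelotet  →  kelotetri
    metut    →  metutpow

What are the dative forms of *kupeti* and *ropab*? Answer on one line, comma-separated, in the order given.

The suffix is conditioned by the last vowel: -ri when the last vowel of the stem is a front vowel (*mi*, *vuke*, *kelotet*); -pow when the last vowel of the stem is a back vowel (*tu*, *eksan*, *metut*).
*kupeti*: last vowel = /i/, a front vowel → -ri → *kupetiri*.
*ropab* — last vowel /a/ (a back vowel) → -pow → *ropabpow*.

kupetiri, ropabpow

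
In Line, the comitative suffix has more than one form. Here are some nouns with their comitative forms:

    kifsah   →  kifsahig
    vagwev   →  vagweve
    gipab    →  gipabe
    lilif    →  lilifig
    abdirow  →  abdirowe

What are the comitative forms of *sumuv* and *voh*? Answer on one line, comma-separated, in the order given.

The suffix is conditioned by the final consonant: -ig when the stem ends in a voiceless consonant (*kifsah*, *lilif*); -e when the stem ends in a voiced consonant (*vagwev*, *gipab*, *abdirow*).
*sumuv* — final consonant /v/ (voiced) → -e → *sumuve*.
Since the final consonant of *voh* is /h/ (voiceless), it takes -ig, giving *vohig*.

sumuve, vohig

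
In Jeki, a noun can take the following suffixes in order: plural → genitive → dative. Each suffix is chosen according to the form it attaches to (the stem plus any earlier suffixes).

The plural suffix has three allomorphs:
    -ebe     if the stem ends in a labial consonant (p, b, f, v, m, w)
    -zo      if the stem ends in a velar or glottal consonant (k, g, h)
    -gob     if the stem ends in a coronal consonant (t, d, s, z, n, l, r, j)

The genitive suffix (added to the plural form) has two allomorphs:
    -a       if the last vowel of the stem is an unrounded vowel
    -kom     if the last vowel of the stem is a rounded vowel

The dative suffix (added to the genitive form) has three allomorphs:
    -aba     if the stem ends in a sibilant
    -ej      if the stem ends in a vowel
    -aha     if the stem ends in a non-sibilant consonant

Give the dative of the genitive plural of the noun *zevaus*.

The final consonant of *zevaus* is /s/, which is coronal, so the plural suffix is -gob, giving *zevausgob*.
The last vowel of the plural form *zevausgob* is /o/, which is a rounded vowel, so the genitive suffix is -kom, giving *zevausgobkom*.
The genitive form *zevausgobkom* — final sound /m/ (a non-sibilant consonant) → -aha → *zevausgobkomaha*.

zevausgobkomaha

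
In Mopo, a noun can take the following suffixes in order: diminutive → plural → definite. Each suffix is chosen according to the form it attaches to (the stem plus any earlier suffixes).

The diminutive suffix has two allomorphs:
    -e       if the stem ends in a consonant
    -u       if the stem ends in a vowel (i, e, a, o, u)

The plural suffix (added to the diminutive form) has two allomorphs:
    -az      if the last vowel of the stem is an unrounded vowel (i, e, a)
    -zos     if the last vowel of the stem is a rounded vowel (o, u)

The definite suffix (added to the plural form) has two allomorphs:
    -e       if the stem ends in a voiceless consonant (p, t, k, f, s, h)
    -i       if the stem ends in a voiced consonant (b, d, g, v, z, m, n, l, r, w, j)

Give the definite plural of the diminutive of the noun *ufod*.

*ufod*: final sound = /d/, a consonant → -e → *ufode*.
The diminutive form *ufode*: last vowel = /e/, an unrounded vowel → -az → *ufodeaz*.
The plural form *ufodeaz*: final consonant = /z/, voiced → -i → *ufodeazi*.

ufodeazi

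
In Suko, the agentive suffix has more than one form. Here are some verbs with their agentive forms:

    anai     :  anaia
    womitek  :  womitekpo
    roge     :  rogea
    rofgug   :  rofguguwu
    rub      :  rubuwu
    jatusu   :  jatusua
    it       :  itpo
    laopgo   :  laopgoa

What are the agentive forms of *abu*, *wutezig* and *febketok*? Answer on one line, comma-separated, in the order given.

abua, wuteziguwu, febketokpo

Looking at the final sound of each stem: -po when the stem ends in a voiceless consonant (*womitek*, *it*); -uwu when the stem ends in a voiced consonant (*rofgug*, *rub*); -a when the stem ends in a vowel (*anai*, *roge*, *jatusu*, *laopgo*).
Since the final sound of *abu* is /u/ (a vowel), it takes -a, giving *abua*.
Since the final sound of *wutezig* is /g/ (a voiced consonant), it takes -uwu, giving *wuteziguwu*.
*febketok*: final sound = /k/, a voiceless consonant → -po → *febketokpo*.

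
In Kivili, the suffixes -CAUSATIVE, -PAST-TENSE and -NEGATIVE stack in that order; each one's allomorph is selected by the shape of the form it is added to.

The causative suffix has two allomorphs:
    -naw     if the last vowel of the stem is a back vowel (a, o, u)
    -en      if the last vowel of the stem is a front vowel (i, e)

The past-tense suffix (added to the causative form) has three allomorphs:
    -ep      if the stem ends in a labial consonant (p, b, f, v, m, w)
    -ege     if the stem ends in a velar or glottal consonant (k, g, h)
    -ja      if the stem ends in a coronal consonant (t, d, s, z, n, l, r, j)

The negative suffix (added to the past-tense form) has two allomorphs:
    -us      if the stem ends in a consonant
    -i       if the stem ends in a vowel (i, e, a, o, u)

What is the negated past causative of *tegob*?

tegobnawepus

*tegob*: last vowel = /o/, a back vowel → -naw → *tegobnaw*.
The final consonant of the causative form *tegobnaw* is /w/, which is labial, so the past-tense suffix is -ep, giving *tegobnawep*.
Since the final sound of the past-tense form *tegobnawep* is /p/ (a consonant), it takes -us, giving *tegobnawepus*.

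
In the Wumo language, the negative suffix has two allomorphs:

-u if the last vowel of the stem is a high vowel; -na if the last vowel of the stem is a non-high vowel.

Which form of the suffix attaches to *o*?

*o*: last vowel = /o/, a non-high vowel → -na.

-na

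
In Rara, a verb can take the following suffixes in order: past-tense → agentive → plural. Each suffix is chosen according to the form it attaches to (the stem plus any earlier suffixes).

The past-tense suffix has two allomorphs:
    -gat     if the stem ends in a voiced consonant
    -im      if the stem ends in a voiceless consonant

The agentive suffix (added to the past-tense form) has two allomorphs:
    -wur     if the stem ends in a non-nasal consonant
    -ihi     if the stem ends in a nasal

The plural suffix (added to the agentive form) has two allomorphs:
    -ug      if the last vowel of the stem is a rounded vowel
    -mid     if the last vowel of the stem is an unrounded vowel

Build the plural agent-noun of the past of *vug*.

Since the final consonant of *vug* is /g/ (voiced), it takes -gat, giving *vuggat*.
The past-tense form *vuggat* — final consonant /t/ (non-nasal) → -wur → *vuggatwur*.
The last vowel of the agentive form *vuggatwur* is /u/, which is a rounded vowel, so the plural suffix is -ug, giving *vuggatwurug*.

vuggatwurug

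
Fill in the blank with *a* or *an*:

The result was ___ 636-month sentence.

a

The indefinite article is chosen by the initial *sound* of the following word, not its spelling.
The number *636* is spoken "six hundred …", beginning with /sɪks/ — a consonant sound.
So the article is *a*: The result was a 636-month sentence.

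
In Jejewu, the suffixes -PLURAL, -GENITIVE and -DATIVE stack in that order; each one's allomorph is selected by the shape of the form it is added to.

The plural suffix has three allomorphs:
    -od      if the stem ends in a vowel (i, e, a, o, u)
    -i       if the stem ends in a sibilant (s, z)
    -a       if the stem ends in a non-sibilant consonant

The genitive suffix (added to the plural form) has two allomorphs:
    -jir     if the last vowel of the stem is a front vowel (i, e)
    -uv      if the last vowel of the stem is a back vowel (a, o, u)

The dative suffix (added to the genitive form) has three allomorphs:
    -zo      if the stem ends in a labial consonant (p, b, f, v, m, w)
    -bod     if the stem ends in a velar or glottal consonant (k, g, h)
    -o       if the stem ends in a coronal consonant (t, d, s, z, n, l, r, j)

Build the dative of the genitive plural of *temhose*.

temhoseoduvzo

Since the final sound of *temhose* is /e/ (a vowel), it takes -od, giving *temhoseod*.
The plural form *temhoseod* — last vowel /o/ (a back vowel) → -uv → *temhoseoduv*.
Since the final consonant of the genitive form *temhoseoduv* is /v/ (labial), it takes -zo, giving *temhoseoduvzo*.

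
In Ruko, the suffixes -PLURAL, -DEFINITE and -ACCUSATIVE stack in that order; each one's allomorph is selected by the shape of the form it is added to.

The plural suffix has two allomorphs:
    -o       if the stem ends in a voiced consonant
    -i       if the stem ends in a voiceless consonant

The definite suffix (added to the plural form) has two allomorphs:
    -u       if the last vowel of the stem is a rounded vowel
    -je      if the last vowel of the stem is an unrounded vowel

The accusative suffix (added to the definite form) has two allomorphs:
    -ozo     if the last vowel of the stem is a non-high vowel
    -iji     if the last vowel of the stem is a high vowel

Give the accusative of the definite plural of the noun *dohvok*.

*dohvok*: final consonant = /k/, voiceless → -i → *dohvoki*.
The last vowel of the plural form *dohvoki* is /i/, which is an unrounded vowel, so the definite suffix is -je, giving *dohvokije*.
The definite form *dohvokije*: last vowel = /e/, a non-high vowel → -ozo → *dohvokijeozo*.

dohvokijeozo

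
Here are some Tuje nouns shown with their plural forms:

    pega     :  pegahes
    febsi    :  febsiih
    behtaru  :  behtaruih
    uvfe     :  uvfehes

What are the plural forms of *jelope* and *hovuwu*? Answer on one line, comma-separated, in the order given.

jelopehes, hovuwuih

Looking at the last vowel of each stem: -ih when the last vowel of the stem is a high vowel (*febsi*, *behtaru*); -hes when the last vowel of the stem is a non-high vowel (*pega*, *uvfe*).
The last vowel of *jelope* is /e/, which is a non-high vowel, so the suffix is -hes, giving *jelopehes*.
*hovuwu*: last vowel = /u/, a high vowel → -ih → *hovuwuih*.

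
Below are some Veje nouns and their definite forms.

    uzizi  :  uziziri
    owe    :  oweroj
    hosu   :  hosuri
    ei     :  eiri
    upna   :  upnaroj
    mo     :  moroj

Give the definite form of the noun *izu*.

The suffix is conditioned by the last vowel: -ri when the last vowel of the stem is a high vowel (*uzizi*, *hosu*, *ei*); -roj when the last vowel of the stem is a non-high vowel (*owe*, *upna*, *mo*).
*izu*: last vowel = /u/, a high vowel → -ri → *izuri*.

izuri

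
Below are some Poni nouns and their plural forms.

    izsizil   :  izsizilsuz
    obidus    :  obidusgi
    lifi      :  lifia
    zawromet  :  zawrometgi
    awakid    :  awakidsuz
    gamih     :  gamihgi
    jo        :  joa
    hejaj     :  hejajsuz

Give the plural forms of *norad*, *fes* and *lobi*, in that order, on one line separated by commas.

noradsuz, fesgi, lobia

Looking at the final sound of each stem: -gi when the stem ends in a voiceless consonant (*obidus*, *zawromet*, *gamih*); -suz when the stem ends in a voiced consonant (*izsizil*, *awakid*, *hejaj*); -a when the stem ends in a vowel (*lifi*, *jo*).
Since the final sound of *norad* is /d/ (a voiced consonant), it takes -suz, giving *noradsuz*.
Since the final sound of *fes* is /s/ (a voiceless consonant), it takes -gi, giving *fesgi*.
The final sound of *lobi* is /i/, which is a vowel, so the suffix is -a, giving *lobia*.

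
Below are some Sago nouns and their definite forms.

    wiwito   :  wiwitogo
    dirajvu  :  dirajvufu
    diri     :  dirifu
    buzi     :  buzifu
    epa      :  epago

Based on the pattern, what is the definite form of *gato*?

gatogo

The suffix is conditioned by the last vowel: -fu when the last vowel of the stem is a high vowel (*dirajvu*, *diri*, *buzi*); -go when the last vowel of the stem is a non-high vowel (*wiwito*, *epa*).
*gato*: last vowel = /o/, a non-high vowel → -go → *gatogo*.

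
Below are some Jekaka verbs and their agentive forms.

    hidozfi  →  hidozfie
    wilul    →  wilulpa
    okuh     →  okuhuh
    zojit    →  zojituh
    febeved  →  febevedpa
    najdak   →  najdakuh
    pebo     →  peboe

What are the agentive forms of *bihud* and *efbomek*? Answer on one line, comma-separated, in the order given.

Looking at the final sound of each stem: -uh when the stem ends in a voiceless consonant (*okuh*, *zojit*, *najdak*); -pa when the stem ends in a voiced consonant (*wilul*, *febeved*); -e when the stem ends in a vowel (*hidozfi*, *pebo*).
The final sound of *bihud* is /d/, which is a voiced consonant, so the suffix is -pa, giving *bihudpa*.
Since the final sound of *efbomek* is /k/ (a voiceless consonant), it takes -uh, giving *efbomekuh*.

bihudpa, efbomekuh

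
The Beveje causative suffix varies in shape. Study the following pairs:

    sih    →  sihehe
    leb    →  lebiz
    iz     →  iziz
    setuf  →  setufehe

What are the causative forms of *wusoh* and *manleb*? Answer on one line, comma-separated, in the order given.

Looking at the final consonant of each stem: -ehe when the stem ends in a voiceless consonant (*sih*, *setuf*); -iz when the stem ends in a voiced consonant (*leb*, *iz*).
Since the final consonant of *wusoh* is /h/ (voiceless), it takes -ehe, giving *wusohehe*.
*manleb*: final consonant = /b/, voiced → -iz → *manlebiz*.

wusohehe, manlebiz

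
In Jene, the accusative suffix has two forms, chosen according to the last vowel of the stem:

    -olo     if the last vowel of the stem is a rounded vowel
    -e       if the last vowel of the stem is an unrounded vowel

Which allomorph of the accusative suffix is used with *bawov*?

-olo

Since the last vowel of *bawov* is /o/ (a rounded vowel), it takes -olo.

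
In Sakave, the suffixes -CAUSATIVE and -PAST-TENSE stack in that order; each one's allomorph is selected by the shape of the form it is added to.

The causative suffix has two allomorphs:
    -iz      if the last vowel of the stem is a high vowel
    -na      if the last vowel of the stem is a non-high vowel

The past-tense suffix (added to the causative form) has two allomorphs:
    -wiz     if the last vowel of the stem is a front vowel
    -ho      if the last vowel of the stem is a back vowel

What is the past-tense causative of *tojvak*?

tojvaknaho

*tojvak* — last vowel /a/ (a non-high vowel) → -na → *tojvakna*.
Since the last vowel of the causative form *tojvakna* is /a/ (a back vowel), it takes -ho, giving *tojvaknaho*.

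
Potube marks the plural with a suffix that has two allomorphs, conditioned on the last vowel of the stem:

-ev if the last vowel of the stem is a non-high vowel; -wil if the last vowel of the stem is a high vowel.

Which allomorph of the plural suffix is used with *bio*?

*bio*: last vowel = /o/, a non-high vowel → -ev.

-ev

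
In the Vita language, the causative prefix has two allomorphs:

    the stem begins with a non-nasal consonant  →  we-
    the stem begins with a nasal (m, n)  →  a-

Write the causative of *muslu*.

Since the first consonant of *muslu* is /m/ (a nasal), it takes a-, giving *amuslu*.

amuslu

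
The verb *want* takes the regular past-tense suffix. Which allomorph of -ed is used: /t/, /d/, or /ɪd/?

/ɪd/

The stem *want* ends in /t/ or /d/.
The -ed suffix is realized as /ɪd/ after /t, d/; as /t/ after other voiceless consonants; and as /d/ after other voiced sounds.
So -ed on *want* is pronounced /ɪd/.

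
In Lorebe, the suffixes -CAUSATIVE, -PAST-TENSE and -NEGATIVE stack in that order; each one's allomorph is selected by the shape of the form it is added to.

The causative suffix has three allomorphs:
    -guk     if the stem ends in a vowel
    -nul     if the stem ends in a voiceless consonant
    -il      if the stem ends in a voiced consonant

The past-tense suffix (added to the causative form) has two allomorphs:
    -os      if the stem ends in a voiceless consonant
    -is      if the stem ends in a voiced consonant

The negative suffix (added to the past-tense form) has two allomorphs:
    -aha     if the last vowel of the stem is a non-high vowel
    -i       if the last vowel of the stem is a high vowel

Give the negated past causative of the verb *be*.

begukosaha

Since the final sound of *be* is /e/ (a vowel), it takes -guk, giving *beguk*.
The causative form *beguk* — final consonant /k/ (voiceless) → -os → *begukos*.
The past-tense form *begukos*: last vowel = /o/, a non-high vowel → -aha → *begukosaha*.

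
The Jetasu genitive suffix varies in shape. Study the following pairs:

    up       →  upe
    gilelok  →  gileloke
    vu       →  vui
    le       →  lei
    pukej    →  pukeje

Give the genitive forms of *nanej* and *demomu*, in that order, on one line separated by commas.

Looking at the final sound of each stem: -e when the stem ends in a consonant (*up*, *gilelok*, *pukej*); -i when the stem ends in a vowel (*vu*, *le*).
The final sound of *nanej* is /j/, which is a consonant, so the suffix is -e, giving *naneje*.
Since the final sound of *demomu* is /u/ (a vowel), it takes -i, giving *demomui*.

naneje, demomui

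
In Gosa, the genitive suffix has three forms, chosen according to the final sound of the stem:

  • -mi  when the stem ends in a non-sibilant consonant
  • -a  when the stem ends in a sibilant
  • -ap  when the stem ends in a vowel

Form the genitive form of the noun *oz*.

*oz*: final sound = /z/, a sibilant → -a → *oza*.

oza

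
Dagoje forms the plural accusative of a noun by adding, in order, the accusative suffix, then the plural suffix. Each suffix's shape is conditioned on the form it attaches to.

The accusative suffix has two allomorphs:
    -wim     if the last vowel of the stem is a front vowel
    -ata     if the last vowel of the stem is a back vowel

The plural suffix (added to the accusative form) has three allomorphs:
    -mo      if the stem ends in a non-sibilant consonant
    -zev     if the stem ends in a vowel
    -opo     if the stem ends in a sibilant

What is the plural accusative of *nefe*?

The last vowel of *nefe* is /e/, which is a front vowel, so the accusative suffix is -wim, giving *nefewim*.
Since the final sound of the accusative form *nefewim* is /m/ (a non-sibilant consonant), it takes -mo, giving *nefewimmo*.

nefewimmo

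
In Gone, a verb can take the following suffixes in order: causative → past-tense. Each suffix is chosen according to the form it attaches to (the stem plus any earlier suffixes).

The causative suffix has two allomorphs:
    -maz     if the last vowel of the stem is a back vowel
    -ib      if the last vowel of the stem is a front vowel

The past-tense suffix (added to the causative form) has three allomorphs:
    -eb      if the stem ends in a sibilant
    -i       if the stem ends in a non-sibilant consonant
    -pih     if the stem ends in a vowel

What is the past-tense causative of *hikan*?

hikanmazeb

*hikan*: last vowel = /a/, a back vowel → -maz → *hikanmaz*.
The causative form *hikanmaz* — final sound /z/ (a sibilant) → -eb → *hikanmazeb*.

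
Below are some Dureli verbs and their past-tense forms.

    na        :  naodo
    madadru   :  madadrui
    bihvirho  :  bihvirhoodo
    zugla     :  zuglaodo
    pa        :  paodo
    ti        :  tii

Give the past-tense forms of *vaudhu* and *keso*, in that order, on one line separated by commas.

vaudhui, kesoodo

Looking at the last vowel of each stem: -i when the last vowel of the stem is a high vowel (*madadru*, *ti*); -odo when the last vowel of the stem is a non-high vowel (*na*, *bihvirho*, *zugla*, *pa*).
The last vowel of *vaudhu* is /u/, which is a high vowel, so the suffix is -i, giving *vaudhui*.
The last vowel of *keso* is /o/, which is a non-high vowel, so the suffix is -odo, giving *kesoodo*.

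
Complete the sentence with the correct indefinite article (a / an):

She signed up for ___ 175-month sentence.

The indefinite article is chosen by the initial *sound* of the following word, not its spelling.
The number *175* is spoken "one hundred …", beginning with /wʌn/ — a consonant sound.
So the article is *a*: She signed up for a 175-month sentence.

a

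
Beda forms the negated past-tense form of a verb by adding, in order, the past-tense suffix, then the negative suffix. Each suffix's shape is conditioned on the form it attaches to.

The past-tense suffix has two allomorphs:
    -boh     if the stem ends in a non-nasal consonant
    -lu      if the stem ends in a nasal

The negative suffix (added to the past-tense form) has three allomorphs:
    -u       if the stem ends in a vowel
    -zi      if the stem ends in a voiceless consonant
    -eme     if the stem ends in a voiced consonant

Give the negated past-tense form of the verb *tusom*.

*tusom* — final consonant /m/ (a nasal) → -lu → *tusomlu*.
Since the final sound of the past-tense form *tusomlu* is /u/ (a vowel), it takes -u, giving *tusomluu*.

tusomluu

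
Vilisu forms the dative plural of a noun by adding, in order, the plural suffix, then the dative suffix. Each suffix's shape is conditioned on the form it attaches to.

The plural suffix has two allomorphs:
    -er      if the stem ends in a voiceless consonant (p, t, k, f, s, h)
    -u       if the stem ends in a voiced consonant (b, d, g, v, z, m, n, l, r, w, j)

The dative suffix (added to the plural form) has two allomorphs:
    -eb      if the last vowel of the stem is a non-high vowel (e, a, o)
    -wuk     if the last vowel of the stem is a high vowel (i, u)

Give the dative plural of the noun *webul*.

Since the final consonant of *webul* is /l/ (voiced), it takes -u, giving *webulu*.
The plural form *webulu* — last vowel /u/ (a high vowel) → -wuk → *webuluwuk*.

webuluwuk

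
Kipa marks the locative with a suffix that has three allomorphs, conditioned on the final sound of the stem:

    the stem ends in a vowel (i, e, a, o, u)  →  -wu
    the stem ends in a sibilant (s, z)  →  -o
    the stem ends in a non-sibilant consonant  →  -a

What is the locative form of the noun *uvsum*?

*uvsum*: final sound = /m/, a non-sibilant consonant → -a → *uvsuma*.

uvsuma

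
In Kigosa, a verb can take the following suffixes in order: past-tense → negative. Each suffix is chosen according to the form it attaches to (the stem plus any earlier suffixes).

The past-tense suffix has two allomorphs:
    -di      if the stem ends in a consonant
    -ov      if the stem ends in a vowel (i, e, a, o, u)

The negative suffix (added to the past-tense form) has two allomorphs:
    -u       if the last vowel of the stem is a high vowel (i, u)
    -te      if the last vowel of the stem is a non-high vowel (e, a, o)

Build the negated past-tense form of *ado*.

*ado*: final sound = /o/, a vowel → -ov → *adoov*.
Since the last vowel of the past-tense form *adoov* is /o/ (a non-high vowel), it takes -te, giving *adoovte*.

adoovte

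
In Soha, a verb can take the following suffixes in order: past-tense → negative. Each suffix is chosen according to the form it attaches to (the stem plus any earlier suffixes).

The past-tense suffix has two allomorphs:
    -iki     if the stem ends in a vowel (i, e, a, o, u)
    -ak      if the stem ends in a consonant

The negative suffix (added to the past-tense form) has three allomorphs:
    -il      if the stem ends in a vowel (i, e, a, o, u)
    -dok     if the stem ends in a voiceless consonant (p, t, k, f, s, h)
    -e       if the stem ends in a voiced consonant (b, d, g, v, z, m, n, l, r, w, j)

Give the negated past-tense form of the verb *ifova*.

*ifova*: final sound = /a/, a vowel → -iki → *ifovaiki*.
The past-tense form *ifovaiki* — final sound /i/ (a vowel) → -il → *ifovaikiil*.

ifovaikiil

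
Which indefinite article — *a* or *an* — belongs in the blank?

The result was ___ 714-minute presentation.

The indefinite article is chosen by the initial *sound* of the following word, not its spelling.
The number *714* is spoken "seven hundred …", beginning with /ˈsɛvən/ — a consonant sound.
So the article is *a*: The result was a 714-minute presentation.

a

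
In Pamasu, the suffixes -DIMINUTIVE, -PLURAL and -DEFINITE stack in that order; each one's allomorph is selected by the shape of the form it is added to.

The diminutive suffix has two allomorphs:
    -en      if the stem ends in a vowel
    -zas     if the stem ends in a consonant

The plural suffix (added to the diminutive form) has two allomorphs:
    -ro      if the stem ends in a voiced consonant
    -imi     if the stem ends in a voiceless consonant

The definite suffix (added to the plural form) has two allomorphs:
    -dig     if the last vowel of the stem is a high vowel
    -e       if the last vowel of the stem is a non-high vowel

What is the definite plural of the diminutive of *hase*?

haseenroe

*hase* — final sound /e/ (a vowel) → -en → *haseen*.
The diminutive form *haseen* — final consonant /n/ (voiced) → -ro → *haseenro*.
Since the last vowel of the plural form *haseenro* is /o/ (a non-high vowel), it takes -e, giving *haseenroe*.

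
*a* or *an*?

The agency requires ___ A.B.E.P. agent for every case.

an

The indefinite article is chosen by the initial *sound* of the following word, not its spelling.
The initialism *A.B.E.P.* is read letter by letter; the first letter, A, is pronounced /eɪ/, which begins with a vowel sound.
So the article is *an*: The agency requires an A.B.E.P. agent for every case.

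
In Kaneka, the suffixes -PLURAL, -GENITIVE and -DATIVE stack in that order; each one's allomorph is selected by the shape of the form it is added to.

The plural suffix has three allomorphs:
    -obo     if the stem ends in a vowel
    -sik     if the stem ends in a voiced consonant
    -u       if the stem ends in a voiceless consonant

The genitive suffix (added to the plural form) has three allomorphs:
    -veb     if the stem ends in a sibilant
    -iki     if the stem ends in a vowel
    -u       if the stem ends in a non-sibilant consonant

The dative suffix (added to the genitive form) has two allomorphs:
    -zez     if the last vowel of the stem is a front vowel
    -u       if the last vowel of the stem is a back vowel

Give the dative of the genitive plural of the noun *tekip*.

tekipuikizez

*tekip*: final sound = /p/, a voiceless consonant → -u → *tekipu*.
The plural form *tekipu*: final sound = /u/, a vowel → -iki → *tekipuiki*.
The last vowel of the genitive form *tekipuiki* is /i/, which is a front vowel, so the dative suffix is -zez, giving *tekipuikizez*.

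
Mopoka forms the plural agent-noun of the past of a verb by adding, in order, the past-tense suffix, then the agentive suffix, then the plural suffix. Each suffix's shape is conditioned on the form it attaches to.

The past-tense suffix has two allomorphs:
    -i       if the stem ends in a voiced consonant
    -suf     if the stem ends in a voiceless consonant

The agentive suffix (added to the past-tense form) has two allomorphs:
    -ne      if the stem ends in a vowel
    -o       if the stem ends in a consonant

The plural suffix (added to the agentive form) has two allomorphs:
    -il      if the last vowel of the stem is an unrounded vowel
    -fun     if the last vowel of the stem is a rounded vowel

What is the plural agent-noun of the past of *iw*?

iwineil

*iw*: final consonant = /w/, voiced → -i → *iwi*.
The past-tense form *iwi*: final sound = /i/, a vowel → -ne → *iwine*.
Since the last vowel of the agentive form *iwine* is /e/ (an unrounded vowel), it takes -il, giving *iwineil*.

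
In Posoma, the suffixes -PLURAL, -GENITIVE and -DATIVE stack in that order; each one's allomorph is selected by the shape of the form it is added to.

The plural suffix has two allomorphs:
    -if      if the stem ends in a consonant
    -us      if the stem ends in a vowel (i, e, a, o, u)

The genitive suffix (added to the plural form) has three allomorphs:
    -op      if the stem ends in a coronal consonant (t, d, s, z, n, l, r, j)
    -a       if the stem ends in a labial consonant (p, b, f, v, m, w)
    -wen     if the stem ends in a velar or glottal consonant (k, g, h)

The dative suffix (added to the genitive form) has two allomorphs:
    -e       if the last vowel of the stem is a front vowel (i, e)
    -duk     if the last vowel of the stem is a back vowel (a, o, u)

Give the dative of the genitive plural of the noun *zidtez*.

zidtezifaduk

*zidtez* — final sound /z/ (a consonant) → -if → *zidtezif*.
The plural form *zidtezif* — final consonant /f/ (labial) → -a → *zidtezifa*.
Since the last vowel of the genitive form *zidtezifa* is /a/ (a back vowel), it takes -duk, giving *zidtezifaduk*.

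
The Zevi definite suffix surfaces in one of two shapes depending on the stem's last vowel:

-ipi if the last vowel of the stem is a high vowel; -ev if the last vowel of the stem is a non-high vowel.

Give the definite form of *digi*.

*digi* — last vowel /i/ (a high vowel) → -ipi → *digiipi*.

digiipi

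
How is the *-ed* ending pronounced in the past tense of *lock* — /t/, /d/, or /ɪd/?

The stem *lock* ends in a voiceless consonant other than /t/.
The -ed suffix is realized as /ɪd/ after /t, d/; as /t/ after other voiceless consonants; and as /d/ after other voiced sounds.
So -ed on *lock* is pronounced /t/.

/t/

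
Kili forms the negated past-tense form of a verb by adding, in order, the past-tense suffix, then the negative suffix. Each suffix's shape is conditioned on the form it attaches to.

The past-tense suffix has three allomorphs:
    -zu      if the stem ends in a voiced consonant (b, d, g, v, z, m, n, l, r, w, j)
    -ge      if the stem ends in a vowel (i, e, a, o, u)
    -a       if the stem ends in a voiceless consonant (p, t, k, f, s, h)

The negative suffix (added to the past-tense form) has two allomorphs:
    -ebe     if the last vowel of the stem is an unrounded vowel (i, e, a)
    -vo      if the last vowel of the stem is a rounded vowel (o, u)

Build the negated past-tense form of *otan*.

Since the final sound of *otan* is /n/ (a voiced consonant), it takes -zu, giving *otanzu*.
Since the last vowel of the past-tense form *otanzu* is /u/ (a rounded vowel), it takes -vo, giving *otanzuvo*.

otanzuvo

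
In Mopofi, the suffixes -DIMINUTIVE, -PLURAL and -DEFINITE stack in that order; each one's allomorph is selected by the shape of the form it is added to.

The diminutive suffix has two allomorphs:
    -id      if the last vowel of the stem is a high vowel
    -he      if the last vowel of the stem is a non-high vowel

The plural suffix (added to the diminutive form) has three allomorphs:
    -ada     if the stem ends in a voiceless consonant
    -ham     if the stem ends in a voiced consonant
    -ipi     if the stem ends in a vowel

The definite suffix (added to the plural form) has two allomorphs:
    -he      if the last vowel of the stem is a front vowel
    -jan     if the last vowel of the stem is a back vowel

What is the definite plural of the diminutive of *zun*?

zunidhamjan

Since the last vowel of *zun* is /u/ (a high vowel), it takes -id, giving *zunid*.
The final sound of the diminutive form *zunid* is /d/, which is a voiced consonant, so the plural suffix is -ham, giving *zunidham*.
Since the last vowel of the plural form *zunidham* is /a/ (a back vowel), it takes -jan, giving *zunidhamjan*.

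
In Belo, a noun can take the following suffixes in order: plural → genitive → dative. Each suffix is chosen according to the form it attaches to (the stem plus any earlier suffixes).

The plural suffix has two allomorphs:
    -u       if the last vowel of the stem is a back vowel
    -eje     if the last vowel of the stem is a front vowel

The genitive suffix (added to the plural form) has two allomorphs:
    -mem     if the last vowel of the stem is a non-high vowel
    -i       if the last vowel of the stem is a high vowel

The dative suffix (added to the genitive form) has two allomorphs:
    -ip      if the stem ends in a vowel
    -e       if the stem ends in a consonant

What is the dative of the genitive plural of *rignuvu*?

The last vowel of *rignuvu* is /u/, which is a back vowel, so the plural suffix is -u, giving *rignuvuu*.
The plural form *rignuvuu* — last vowel /u/ (a high vowel) → -i → *rignuvuui*.
The genitive form *rignuvuui*: final sound = /i/, a vowel → -ip → *rignuvuuiip*.

rignuvuuiip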